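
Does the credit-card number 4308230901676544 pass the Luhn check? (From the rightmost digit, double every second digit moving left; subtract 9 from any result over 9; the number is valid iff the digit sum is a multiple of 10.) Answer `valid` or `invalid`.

invalid

From the right, keep odd positions and double even positions (subtract 9 from any doubled value over 9):
  doubled (positions 2,4,...): 8 3 3 0 0 4 0 8 → sum 26
  kept (positions 1,3,...): 4 5 7 1 9 3 8 3 → sum 40
Total = 66.
66 mod 10 = 6, so the number is invalid.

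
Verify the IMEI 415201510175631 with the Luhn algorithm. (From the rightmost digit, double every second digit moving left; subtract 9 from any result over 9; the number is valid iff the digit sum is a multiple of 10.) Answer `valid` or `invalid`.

From the right, keep odd positions and double even positions (subtract 9 from any doubled value over 9):
  doubled (positions 2,4,...): 6 1 2 2 2 4 2 → sum 19
  kept (positions 1,3,...): 1 6 7 0 5 0 5 4 → sum 28
Total = 47.
47 mod 10 = 7, so the number is invalid.

invalid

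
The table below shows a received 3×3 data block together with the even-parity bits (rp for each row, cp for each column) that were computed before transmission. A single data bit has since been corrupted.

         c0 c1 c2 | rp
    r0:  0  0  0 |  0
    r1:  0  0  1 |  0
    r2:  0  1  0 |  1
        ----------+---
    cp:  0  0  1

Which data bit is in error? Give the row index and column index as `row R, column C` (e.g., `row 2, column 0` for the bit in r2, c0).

Recompute each row's even parity and compare to rp:
  r0: data parity 0, sent rp 0 → ok
  r1: data parity 1, sent rp 0 → mismatch
  r2: data parity 1, sent rp 1 → ok
Recompute each column's even parity and compare to cp:
  c0: data parity 0, sent cp 0 → ok
  c1: data parity 1, sent cp 0 → mismatch
  c2: data parity 1, sent cp 1 → ok
Exactly one row (r1) and one column (c1) fail → the flipped bit is at their intersection.

row 1, column 1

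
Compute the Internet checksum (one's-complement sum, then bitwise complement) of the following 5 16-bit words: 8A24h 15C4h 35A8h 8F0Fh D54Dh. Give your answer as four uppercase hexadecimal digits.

One's-complement addition (fold any carry out of bit 15 back into bit 0):
  0x8A24 + 0x15C4 = 0x09FE8
  0x9FE8 + 0x35A8 = 0x0D590
  0xD590 + 0x8F0F = 0x1649F → wrap carry → 0x64A0
  0x64A0 + 0xD54D = 0x139ED → wrap carry → 0x39EE
One's-complement sum = 0x39EE.
Checksum = ~0x39EE & 0xFFFF = 0xC611.

C611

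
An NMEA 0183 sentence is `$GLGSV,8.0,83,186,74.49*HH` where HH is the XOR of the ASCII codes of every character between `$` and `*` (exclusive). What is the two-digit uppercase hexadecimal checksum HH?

7B

XOR the ASCII codes of the payload characters:
  'G' = 0x47 → acc = 0x47
  'L' = 0x4C → acc = 0x0B
  'G' = 0x47 → acc = 0x4C
  'S' = 0x53 → acc = 0x1F
  'V' = 0x56 → acc = 0x49
  ',' = 0x2C → acc = 0x65
  '8' = 0x38 → acc = 0x5D
  '.' = 0x2E → acc = 0x73
  '0' = 0x30 → acc = 0x43
  ',' = 0x2C → acc = 0x6F
  '8' = 0x38 → acc = 0x57
  '3' = 0x33 → acc = 0x64
  ',' = 0x2C → acc = 0x48
  '1' = 0x31 → acc = 0x79
  '8' = 0x38 → acc = 0x41
  '6' = 0x36 → acc = 0x77
  ',' = 0x2C → acc = 0x5B
  '7' = 0x37 → acc = 0x6C
  '4' = 0x34 → acc = 0x58
  '.' = 0x2E → acc = 0x76
  '4' = 0x34 → acc = 0x42
  '9' = 0x39 → acc = 0x7B
Checksum = 0x7B.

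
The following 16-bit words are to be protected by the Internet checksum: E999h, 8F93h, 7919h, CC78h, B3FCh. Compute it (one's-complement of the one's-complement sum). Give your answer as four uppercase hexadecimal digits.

8D43

One's-complement addition (fold any carry out of bit 15 back into bit 0):
  0xE999 + 0x8F93 = 0x1792C → wrap carry → 0x792D
  0x792D + 0x7919 = 0x0F246
  0xF246 + 0xCC78 = 0x1BEBE → wrap carry → 0xBEBF
  0xBEBF + 0xB3FC = 0x172BB → wrap carry → 0x72BC
One's-complement sum = 0x72BC.
Checksum = ~0x72BC & 0xFFFF = 0x8D43.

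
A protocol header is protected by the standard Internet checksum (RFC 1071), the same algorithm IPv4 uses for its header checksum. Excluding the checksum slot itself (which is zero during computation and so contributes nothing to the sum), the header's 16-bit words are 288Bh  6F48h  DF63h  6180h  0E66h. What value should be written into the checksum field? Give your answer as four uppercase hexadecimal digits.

18E2

One's-complement addition (fold any carry out of bit 15 back into bit 0):
  0x288B + 0x6F48 = 0x097D3
  0x97D3 + 0xDF63 = 0x17736 → wrap carry → 0x7737
  0x7737 + 0x6180 = 0x0D8B7
  0xD8B7 + 0x0E66 = 0x0E71D
One's-complement sum = 0xE71D.
Checksum = ~0xE71D & 0xFFFF = 0x18E2.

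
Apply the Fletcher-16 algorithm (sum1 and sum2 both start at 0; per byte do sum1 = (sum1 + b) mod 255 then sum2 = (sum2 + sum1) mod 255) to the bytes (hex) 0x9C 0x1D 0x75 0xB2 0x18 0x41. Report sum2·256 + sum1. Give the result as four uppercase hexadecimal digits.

Running sums (mod 255):
  after byte 0 (0x9C): sum1=156, sum2=156
  after byte 1 (0x1D): sum1=185, sum2=86
  after byte 2 (0x75): sum1=47, sum2=133
  after byte 3 (0xB2): sum1=225, sum2=103
  after byte 4 (0x18): sum1=249, sum2=97
  after byte 5 (0x41): sum1=59, sum2=156
Checksum = sum2·256 + sum1 = 156·256 + 59 = 39995 = 0x9C3B.

9C3B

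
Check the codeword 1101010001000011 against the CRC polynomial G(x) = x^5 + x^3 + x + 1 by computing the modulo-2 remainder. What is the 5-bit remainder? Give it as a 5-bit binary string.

Modulo-2 division of 1101010001000011 by 101011:
  pos 0: 110101 XOR 101011 = 011110
  pos 1: 111100 XOR 101011 = 010111
  pos 2: 101110 XOR 101011 = 000101
  pos 5: 101010 XOR 101011 = 000001
  pos 10: 100011 XOR 101011 = 001000
Remainder = 01000 (nonzero — an error is detected).

01000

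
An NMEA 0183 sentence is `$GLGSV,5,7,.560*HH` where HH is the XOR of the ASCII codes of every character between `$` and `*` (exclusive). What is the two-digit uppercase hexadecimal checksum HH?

7A

XOR the ASCII codes of the payload characters:
  'G' = 0x47 → acc = 0x47
  'L' = 0x4C → acc = 0x0B
  'G' = 0x47 → acc = 0x4C
  'S' = 0x53 → acc = 0x1F
  'V' = 0x56 → acc = 0x49
  ',' = 0x2C → acc = 0x65
  '5' = 0x35 → acc = 0x50
  ',' = 0x2C → acc = 0x7C
  '7' = 0x37 → acc = 0x4B
  ',' = 0x2C → acc = 0x67
  '.' = 0x2E → acc = 0x49
  '5' = 0x35 → acc = 0x7C
  '6' = 0x36 → acc = 0x4A
  '0' = 0x30 → acc = 0x7A
Checksum = 0x7A.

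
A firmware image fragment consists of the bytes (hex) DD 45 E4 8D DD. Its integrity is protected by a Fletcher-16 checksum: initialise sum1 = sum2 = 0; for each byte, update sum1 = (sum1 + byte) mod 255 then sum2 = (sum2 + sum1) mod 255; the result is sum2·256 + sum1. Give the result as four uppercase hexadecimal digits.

Running sums (mod 255):
  after byte 0 (DD): sum1=221, sum2=221
  after byte 1 (45): sum1=35, sum2=1
  after byte 2 (E4): sum1=8, sum2=9
  after byte 3 (8D): sum1=149, sum2=158
  after byte 4 (DD): sum1=115, sum2=18
Checksum = sum2·256 + sum1 = 18·256 + 115 = 4723 = 0x1273.

1273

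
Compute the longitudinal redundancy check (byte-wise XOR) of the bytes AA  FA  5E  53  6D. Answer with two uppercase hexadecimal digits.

30

XOR the bytes together:
  start with 0xAA
  0xAA ⊕ 0xFA = 0x50
  0x50 ⊕ 0x5E = 0x0E
  0x0E ⊕ 0x53 = 0x5D
  0x5D ⊕ 0x6D = 0x30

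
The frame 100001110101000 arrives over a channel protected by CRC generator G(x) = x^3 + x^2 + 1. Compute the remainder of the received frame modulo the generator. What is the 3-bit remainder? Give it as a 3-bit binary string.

Modulo-2 division of 100001110101000 by 1101:
  pos 0: 1000 XOR 1101 = 0101
  pos 1: 1010 XOR 1101 = 0111
  pos 2: 1111 XOR 1101 = 0010
  pos 4: 1011 XOR 1101 = 0110
  pos 5: 1100 XOR 1101 = 0001
  pos 8: 1101 XOR 1101 = 0000
Remainder = 000 (zero — the frame passes the CRC check).

000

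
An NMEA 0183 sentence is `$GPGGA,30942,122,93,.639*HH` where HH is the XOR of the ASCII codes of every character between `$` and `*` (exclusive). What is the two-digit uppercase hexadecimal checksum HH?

XOR the ASCII codes of the payload characters:
  'G' = 0x47 → acc = 0x47
  'P' = 0x50 → acc = 0x17
  'G' = 0x47 → acc = 0x50
  'G' = 0x47 → acc = 0x17
  'A' = 0x41 → acc = 0x56
  ',' = 0x2C → acc = 0x7A
  '3' = 0x33 → acc = 0x49
  '0' = 0x30 → acc = 0x79
  '9' = 0x39 → acc = 0x40
  '4' = 0x34 → acc = 0x74
  '2' = 0x32 → acc = 0x46
  ',' = 0x2C → acc = 0x6A
  '1' = 0x31 → acc = 0x5B
  '2' = 0x32 → acc = 0x69
  '2' = 0x32 → acc = 0x5B
  ',' = 0x2C → acc = 0x77
  '9' = 0x39 → acc = 0x4E
  '3' = 0x33 → acc = 0x7D
  ',' = 0x2C → acc = 0x51
  '.' = 0x2E → acc = 0x7F
  '6' = 0x36 → acc = 0x49
  '3' = 0x33 → acc = 0x7A
  '9' = 0x39 → acc = 0x43
Checksum = 0x43.

43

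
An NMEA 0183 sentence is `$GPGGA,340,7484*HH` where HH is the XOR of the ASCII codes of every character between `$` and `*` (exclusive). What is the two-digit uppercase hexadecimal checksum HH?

XOR the ASCII codes of the payload characters:
  'G' = 0x47 → acc = 0x47
  'P' = 0x50 → acc = 0x17
  'G' = 0x47 → acc = 0x50
  'G' = 0x47 → acc = 0x17
  'A' = 0x41 → acc = 0x56
  ',' = 0x2C → acc = 0x7A
  '3' = 0x33 → acc = 0x49
  '4' = 0x34 → acc = 0x7D
  '0' = 0x30 → acc = 0x4D
  ',' = 0x2C → acc = 0x61
  '7' = 0x37 → acc = 0x56
  '4' = 0x34 → acc = 0x62
  '8' = 0x38 → acc = 0x5A
  '4' = 0x34 → acc = 0x6E
Checksum = 0x6E.

6E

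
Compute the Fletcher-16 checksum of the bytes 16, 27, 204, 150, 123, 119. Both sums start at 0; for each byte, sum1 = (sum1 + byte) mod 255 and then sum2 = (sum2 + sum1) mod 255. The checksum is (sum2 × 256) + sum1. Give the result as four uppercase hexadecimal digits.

Running sums (mod 255):
  after byte 0 (16): sum1=16, sum2=16
  after byte 1 (27): sum1=43, sum2=59
  after byte 2 (204): sum1=247, sum2=51
  after byte 3 (150): sum1=142, sum2=193
  after byte 4 (123): sum1=10, sum2=203
  after byte 5 (119): sum1=129, sum2=77
Checksum = sum2·256 + sum1 = 77·256 + 129 = 19841 = 0x4D81.

4D81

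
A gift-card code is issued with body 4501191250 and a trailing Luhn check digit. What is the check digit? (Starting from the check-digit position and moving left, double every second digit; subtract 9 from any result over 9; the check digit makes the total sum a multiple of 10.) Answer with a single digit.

Partial digits right→left: 0 5 2 1 9 1 1 0 5 4
Double every second digit counting from the check-digit position (so the 1st, 3rd, 5th, ... of the partial from the right).
  doubled (with −9 where >9): 0 4 9 2 1 → sum 16
  kept as-is: 5 1 1 0 4 → sum 11
Total = 16 + 11 = 27.
Check digit = (10 − (27 mod 10)) mod 10 = 3.

3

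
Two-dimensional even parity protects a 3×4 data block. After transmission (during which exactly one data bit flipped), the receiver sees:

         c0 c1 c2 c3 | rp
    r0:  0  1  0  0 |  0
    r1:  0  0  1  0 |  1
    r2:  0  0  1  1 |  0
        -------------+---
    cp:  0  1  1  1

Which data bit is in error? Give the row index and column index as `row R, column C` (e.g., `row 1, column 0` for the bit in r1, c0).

Recompute each row's even parity and compare to rp:
  r0: data parity 1, sent rp 0 → mismatch
  r1: data parity 1, sent rp 1 → ok
  r2: data parity 0, sent rp 0 → ok
Recompute each column's even parity and compare to cp:
  c0: data parity 0, sent cp 0 → ok
  c1: data parity 1, sent cp 1 → ok
  c2: data parity 0, sent cp 1 → mismatch
  c3: data parity 1, sent cp 1 → ok
Exactly one row (r0) and one column (c2) fail → the flipped bit is at their intersection.

row 0, column 2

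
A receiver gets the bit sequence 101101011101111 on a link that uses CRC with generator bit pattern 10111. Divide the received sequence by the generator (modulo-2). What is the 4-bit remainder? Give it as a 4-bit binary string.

Modulo-2 division of 101101011101111 by 10111:
  pos 0: 10110 XOR 10111 = 00001
  pos 4: 11011 XOR 10111 = 01100
  pos 5: 11001 XOR 10111 = 01110
  pos 6: 11100 XOR 10111 = 01011
  pos 7: 10111 XOR 10111 = 00000
Remainder = 0111 (nonzero — an error is detected).

0111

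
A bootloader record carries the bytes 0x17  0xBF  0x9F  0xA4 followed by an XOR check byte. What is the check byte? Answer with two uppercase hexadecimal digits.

93

XOR the bytes together:
  start with 0x17
  0x17 ⊕ 0xBF = 0xA8
  0xA8 ⊕ 0x9F = 0x37
  0x37 ⊕ 0xA4 = 0x93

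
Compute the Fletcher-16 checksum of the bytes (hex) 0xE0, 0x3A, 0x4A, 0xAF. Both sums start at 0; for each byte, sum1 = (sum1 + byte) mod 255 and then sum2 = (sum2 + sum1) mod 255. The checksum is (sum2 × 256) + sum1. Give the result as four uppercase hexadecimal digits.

7615

Running sums (mod 255):
  after byte 0 (0xE0): sum1=224, sum2=224
  after byte 1 (0x3A): sum1=27, sum2=251
  after byte 2 (0x4A): sum1=101, sum2=97
  after byte 3 (0xAF): sum1=21, sum2=118
Checksum = sum2·256 + sum1 = 118·256 + 21 = 30229 = 0x7615.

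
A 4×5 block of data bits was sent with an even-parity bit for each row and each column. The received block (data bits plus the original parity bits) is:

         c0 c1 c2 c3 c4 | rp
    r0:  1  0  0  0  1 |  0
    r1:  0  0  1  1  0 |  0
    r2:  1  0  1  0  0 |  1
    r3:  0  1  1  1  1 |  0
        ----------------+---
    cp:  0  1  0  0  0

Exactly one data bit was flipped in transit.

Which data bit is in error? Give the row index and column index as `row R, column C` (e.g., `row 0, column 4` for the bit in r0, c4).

Recompute each row's even parity and compare to rp:
  r0: data parity 0, sent rp 0 → ok
  r1: data parity 0, sent rp 0 → ok
  r2: data parity 0, sent rp 1 → mismatch
  r3: data parity 0, sent rp 0 → ok
Recompute each column's even parity and compare to cp:
  c0: data parity 0, sent cp 0 → ok
  c1: data parity 1, sent cp 1 → ok
  c2: data parity 1, sent cp 0 → mismatch
  c3: data parity 0, sent cp 0 → ok
  c4: data parity 0, sent cp 0 → ok
Exactly one row (r2) and one column (c2) fail → the flipped bit is at their intersection.

row 2, column 2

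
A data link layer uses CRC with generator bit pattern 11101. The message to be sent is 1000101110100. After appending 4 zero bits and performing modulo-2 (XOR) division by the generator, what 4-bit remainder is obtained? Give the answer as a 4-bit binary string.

Append 4 zeros: 10001011101000000. Divide by 11101 (XOR where the leading bit is 1):
  pos 0: 10001 XOR 11101 = 01100
  pos 1: 11000 XOR 11101 = 00101
  pos 3: 10111 XOR 11101 = 01010
  pos 4: 10101 XOR 11101 = 01000
  pos 5: 10000 XOR 11101 = 01101
  pos 6: 11011 XOR 11101 = 00110
  pos 8: 11000 XOR 11101 = 00101
  pos 10: 10100 XOR 11101 = 01001
  pos 11: 10010 XOR 11101 = 01111
  pos 12: 11110 XOR 11101 = 00011
Remainder (last 4 bits) = 0011. This is the CRC / FCS.

0011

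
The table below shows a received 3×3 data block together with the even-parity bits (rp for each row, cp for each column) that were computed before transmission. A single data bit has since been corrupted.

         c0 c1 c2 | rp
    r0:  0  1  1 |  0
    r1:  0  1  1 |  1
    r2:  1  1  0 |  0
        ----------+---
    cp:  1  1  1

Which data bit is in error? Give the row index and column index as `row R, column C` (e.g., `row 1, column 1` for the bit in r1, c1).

row 1, column 2

Recompute each row's even parity and compare to rp:
  r0: data parity 0, sent rp 0 → ok
  r1: data parity 0, sent rp 1 → mismatch
  r2: data parity 0, sent rp 0 → ok
Recompute each column's even parity and compare to cp:
  c0: data parity 1, sent cp 1 → ok
  c1: data parity 1, sent cp 1 → ok
  c2: data parity 0, sent cp 1 → mismatch
Exactly one row (r1) and one column (c2) fail → the flipped bit is at their intersection.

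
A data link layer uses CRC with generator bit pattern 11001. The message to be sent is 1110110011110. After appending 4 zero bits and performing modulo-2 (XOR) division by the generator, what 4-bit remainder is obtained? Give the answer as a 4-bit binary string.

1100

Append 4 zeros: 11101100111100000. Divide by 11001 (XOR where the leading bit is 1):
  pos 0: 11101 XOR 11001 = 00100
  pos 2: 10010 XOR 11001 = 01011
  pos 3: 10110 XOR 11001 = 01111
  pos 4: 11111 XOR 11001 = 00110
  pos 6: 11011 XOR 11001 = 00010
  pos 9: 10100 XOR 11001 = 01101
  pos 10: 11010 XOR 11001 = 00011
Remainder (last 4 bits) = 1100. This is the CRC / FCS.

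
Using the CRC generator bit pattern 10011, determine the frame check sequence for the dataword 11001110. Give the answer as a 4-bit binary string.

1000

Append 4 zeros: 110011100000. Divide by 10011 (XOR where the leading bit is 1):
  pos 0: 11001 XOR 10011 = 01010
  pos 1: 10101 XOR 10011 = 00110
  pos 3: 11010 XOR 10011 = 01001
  pos 4: 10010 XOR 10011 = 00001
Remainder (last 4 bits) = 1000. This is the CRC / FCS.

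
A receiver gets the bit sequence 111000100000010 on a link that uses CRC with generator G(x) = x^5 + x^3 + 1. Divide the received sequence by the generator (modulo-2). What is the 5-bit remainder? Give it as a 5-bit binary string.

Modulo-2 division of 111000100000010 by 101001:
  pos 0: 111000 XOR 101001 = 010001
  pos 1: 100011 XOR 101001 = 001010
  pos 3: 101000 XOR 101001 = 000001
  pos 8: 100001 XOR 101001 = 001000
Remainder = 10000 (nonzero — an error is detected).

10000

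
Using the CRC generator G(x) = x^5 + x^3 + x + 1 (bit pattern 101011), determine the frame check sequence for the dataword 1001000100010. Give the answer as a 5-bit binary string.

10100

Append 5 zeros: 100100010001000000. Divide by 101011 (XOR where the leading bit is 1):
  pos 0: 100100 XOR 101011 = 001111
  pos 2: 111101 XOR 101011 = 010110
  pos 3: 101100 XOR 101011 = 000111
  pos 6: 111001 XOR 101011 = 010010
  pos 7: 100100 XOR 101011 = 001111
  pos 9: 111100 XOR 101011 = 010111
  pos 10: 101110 XOR 101011 = 000101
Remainder (last 5 bits) = 10100. This is the CRC / FCS.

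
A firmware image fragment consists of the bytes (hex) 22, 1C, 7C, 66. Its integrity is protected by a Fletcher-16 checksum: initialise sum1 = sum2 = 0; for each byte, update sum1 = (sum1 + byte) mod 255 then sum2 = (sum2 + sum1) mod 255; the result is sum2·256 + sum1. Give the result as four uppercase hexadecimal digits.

3C21

Running sums (mod 255):
  after byte 0 (22): sum1=34, sum2=34
  after byte 1 (1C): sum1=62, sum2=96
  after byte 2 (7C): sum1=186, sum2=27
  after byte 3 (66): sum1=33, sum2=60
Checksum = sum2·256 + sum1 = 60·256 + 33 = 15393 = 0x3C21.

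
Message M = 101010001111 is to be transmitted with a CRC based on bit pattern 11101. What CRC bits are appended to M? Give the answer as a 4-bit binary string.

0100

Append 4 zeros: 1010100011110000. Divide by 11101 (XOR where the leading bit is 1):
  pos 0: 10101 XOR 11101 = 01000
  pos 1: 10000 XOR 11101 = 01101
  pos 2: 11010 XOR 11101 = 00111
  pos 4: 11101 XOR 11101 = 00000
  pos 9: 11100 XOR 11101 = 00001
Remainder (last 4 bits) = 0100. This is the CRC / FCS.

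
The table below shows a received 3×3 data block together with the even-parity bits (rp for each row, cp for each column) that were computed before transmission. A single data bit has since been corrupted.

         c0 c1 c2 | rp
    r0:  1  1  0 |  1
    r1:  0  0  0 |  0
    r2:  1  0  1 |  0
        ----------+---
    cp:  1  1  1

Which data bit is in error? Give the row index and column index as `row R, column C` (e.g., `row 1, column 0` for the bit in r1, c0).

Recompute each row's even parity and compare to rp:
  r0: data parity 0, sent rp 1 → mismatch
  r1: data parity 0, sent rp 0 → ok
  r2: data parity 0, sent rp 0 → ok
Recompute each column's even parity and compare to cp:
  c0: data parity 0, sent cp 1 → mismatch
  c1: data parity 1, sent cp 1 → ok
  c2: data parity 1, sent cp 1 → ok
Exactly one row (r0) and one column (c0) fail → the flipped bit is at their intersection.

row 0, column 0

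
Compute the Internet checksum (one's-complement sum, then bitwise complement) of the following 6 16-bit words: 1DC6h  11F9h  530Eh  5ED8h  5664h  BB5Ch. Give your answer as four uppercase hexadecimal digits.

One's-complement addition (fold any carry out of bit 15 back into bit 0):
  0x1DC6 + 0x11F9 = 0x02FBF
  0x2FBF + 0x530E = 0x082CD
  0x82CD + 0x5ED8 = 0x0E1A5
  0xE1A5 + 0x5664 = 0x13809 → wrap carry → 0x380A
  0x380A + 0xBB5C = 0x0F366
One's-complement sum = 0xF366.
Checksum = ~0xF366 & 0xFFFF = 0x0C99.

0C99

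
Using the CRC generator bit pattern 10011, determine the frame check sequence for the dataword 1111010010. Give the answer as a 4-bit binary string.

Append 4 zeros: 11110100100000. Divide by 10011 (XOR where the leading bit is 1):
  pos 0: 11110 XOR 10011 = 01101
  pos 1: 11011 XOR 10011 = 01000
  pos 2: 10000 XOR 10011 = 00011
  pos 5: 11010 XOR 10011 = 01001
  pos 6: 10010 XOR 10011 = 00001
Remainder (last 4 bits) = 1000. This is the CRC / FCS.

1000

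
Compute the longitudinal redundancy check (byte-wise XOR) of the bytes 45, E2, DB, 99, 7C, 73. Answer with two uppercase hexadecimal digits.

XOR the bytes together:
  start with 0x45
  0x45 ⊕ 0xE2 = 0xA7
  0xA7 ⊕ 0xDB = 0x7C
  0x7C ⊕ 0x99 = 0xE5
  0xE5 ⊕ 0x7C = 0x99
  0x99 ⊕ 0x73 = 0xEA

EA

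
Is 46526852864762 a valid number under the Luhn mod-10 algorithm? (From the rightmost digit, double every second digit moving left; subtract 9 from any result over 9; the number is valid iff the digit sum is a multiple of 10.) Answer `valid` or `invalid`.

invalid

From the right, keep odd positions and double even positions (subtract 9 from any doubled value over 9):
  doubled (positions 2,4,...): 3 8 7 1 3 1 8 → sum 31
  kept (positions 1,3,...): 2 7 6 2 8 2 6 → sum 33
Total = 64.
64 mod 10 = 4, so the number is invalid.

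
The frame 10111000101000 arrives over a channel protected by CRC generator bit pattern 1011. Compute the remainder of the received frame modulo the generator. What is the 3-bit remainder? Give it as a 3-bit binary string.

Modulo-2 division of 10111000101000 by 1011:
  pos 0: 1011 XOR 1011 = 0000
  pos 4: 1000 XOR 1011 = 0011
  pos 6: 1110 XOR 1011 = 0101
  pos 7: 1011 XOR 1011 = 0000
Remainder = 000 (zero — the frame passes the CRC check).

000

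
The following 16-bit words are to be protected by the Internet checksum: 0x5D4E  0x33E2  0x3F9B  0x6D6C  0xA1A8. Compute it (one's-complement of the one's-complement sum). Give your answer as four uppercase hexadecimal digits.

One's-complement addition (fold any carry out of bit 15 back into bit 0):
  0x5D4E + 0x33E2 = 0x09130
  0x9130 + 0x3F9B = 0x0D0CB
  0xD0CB + 0x6D6C = 0x13E37 → wrap carry → 0x3E38
  0x3E38 + 0xA1A8 = 0x0DFE0
One's-complement sum = 0xDFE0.
Checksum = ~0xDFE0 & 0xFFFF = 0x201F.

201F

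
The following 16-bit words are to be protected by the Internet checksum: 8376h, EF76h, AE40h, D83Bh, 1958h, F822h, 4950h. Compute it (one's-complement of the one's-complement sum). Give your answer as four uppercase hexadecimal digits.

One's-complement addition (fold any carry out of bit 15 back into bit 0):
  0x8376 + 0xEF76 = 0x172EC → wrap carry → 0x72ED
  0x72ED + 0xAE40 = 0x1212D → wrap carry → 0x212E
  0x212E + 0xD83B = 0x0F969
  0xF969 + 0x1958 = 0x112C1 → wrap carry → 0x12C2
  0x12C2 + 0xF822 = 0x10AE4 → wrap carry → 0x0AE5
  0x0AE5 + 0x4950 = 0x05435
One's-complement sum = 0x5435.
Checksum = ~0x5435 & 0xFFFF = 0xABCA.

ABCA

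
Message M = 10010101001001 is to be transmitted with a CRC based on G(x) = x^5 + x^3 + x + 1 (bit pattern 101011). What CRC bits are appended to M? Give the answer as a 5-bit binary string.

Append 5 zeros: 1001010100100100000. Divide by 101011 (XOR where the leading bit is 1):
  pos 0: 100101 XOR 101011 = 001110
  pos 2: 111001 XOR 101011 = 010010
  pos 3: 100100 XOR 101011 = 001111
  pos 5: 111101 XOR 101011 = 010110
  pos 6: 101100 XOR 101011 = 000111
  pos 9: 111010 XOR 101011 = 010001
  pos 10: 100010 XOR 101011 = 001001
  pos 12: 100100 XOR 101011 = 001111
Remainder (last 5 bits) = 11110. This is the CRC / FCS.

11110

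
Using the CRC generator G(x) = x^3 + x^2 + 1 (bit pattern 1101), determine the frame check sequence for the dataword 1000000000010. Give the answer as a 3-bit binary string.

101

Append 3 zeros: 1000000000010000. Divide by 1101 (XOR where the leading bit is 1):
  pos 0: 1000 XOR 1101 = 0101
  pos 1: 1010 XOR 1101 = 0111
  pos 2: 1110 XOR 1101 = 0011
  pos 4: 1100 XOR 1101 = 0001
  pos 7: 1000 XOR 1101 = 0101
  pos 8: 1011 XOR 1101 = 0110
  pos 9: 1100 XOR 1101 = 0001
  pos 12: 1000 XOR 1101 = 0101
Remainder (last 3 bits) = 101. This is the CRC / FCS.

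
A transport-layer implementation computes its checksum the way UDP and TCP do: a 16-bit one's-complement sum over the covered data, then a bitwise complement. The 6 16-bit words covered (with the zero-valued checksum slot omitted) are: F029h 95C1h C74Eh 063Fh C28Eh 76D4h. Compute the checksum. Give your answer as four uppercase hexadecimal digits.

7323

One's-complement addition (fold any carry out of bit 15 back into bit 0):
  0xF029 + 0x95C1 = 0x185EA → wrap carry → 0x85EB
  0x85EB + 0xC74E = 0x14D39 → wrap carry → 0x4D3A
  0x4D3A + 0x063F = 0x05379
  0x5379 + 0xC28E = 0x11607 → wrap carry → 0x1608
  0x1608 + 0x76D4 = 0x08CDC
One's-complement sum = 0x8CDC.
Checksum = ~0x8CDC & 0xFFFF = 0x7323.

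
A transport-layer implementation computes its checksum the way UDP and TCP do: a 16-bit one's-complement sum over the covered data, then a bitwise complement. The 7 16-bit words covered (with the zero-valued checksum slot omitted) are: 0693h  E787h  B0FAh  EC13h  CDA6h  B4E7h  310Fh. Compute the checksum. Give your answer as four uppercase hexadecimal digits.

C138

One's-complement addition (fold any carry out of bit 15 back into bit 0):
  0x0693 + 0xE787 = 0x0EE1A
  0xEE1A + 0xB0FA = 0x19F14 → wrap carry → 0x9F15
  0x9F15 + 0xEC13 = 0x18B28 → wrap carry → 0x8B29
  0x8B29 + 0xCDA6 = 0x158CF → wrap carry → 0x58D0
  0x58D0 + 0xB4E7 = 0x10DB7 → wrap carry → 0x0DB8
  0x0DB8 + 0x310F = 0x03EC7
One's-complement sum = 0x3EC7.
Checksum = ~0x3EC7 & 0xFFFF = 0xC138.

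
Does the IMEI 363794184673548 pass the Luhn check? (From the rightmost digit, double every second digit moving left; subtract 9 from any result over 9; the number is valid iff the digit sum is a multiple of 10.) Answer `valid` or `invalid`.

valid

From the right, keep odd positions and double even positions (subtract 9 from any doubled value over 9):
  doubled (positions 2,4,...): 8 6 3 7 8 5 3 → sum 40
  kept (positions 1,3,...): 8 5 7 4 1 9 3 3 → sum 40
Total = 80.
80 mod 10 = 0, so the number is valid.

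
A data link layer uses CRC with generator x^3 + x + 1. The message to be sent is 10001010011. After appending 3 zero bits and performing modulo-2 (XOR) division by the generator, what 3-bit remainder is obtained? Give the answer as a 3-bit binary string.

101

Append 3 zeros: 10001010011000. Divide by 1011 (XOR where the leading bit is 1):
  pos 0: 1000 XOR 1011 = 0011
  pos 2: 1110 XOR 1011 = 0101
  pos 3: 1011 XOR 1011 = 0000
  pos 9: 1100 XOR 1011 = 0111
  pos 10: 1110 XOR 1011 = 0101
Remainder (last 3 bits) = 101. This is the CRC / FCS.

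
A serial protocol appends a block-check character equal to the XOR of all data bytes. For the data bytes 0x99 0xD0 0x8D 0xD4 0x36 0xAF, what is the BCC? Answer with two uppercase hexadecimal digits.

89

XOR the bytes together:
  start with 0x99
  0x99 ⊕ 0xD0 = 0x49
  0x49 ⊕ 0x8D = 0xC4
  0xC4 ⊕ 0xD4 = 0x10
  0x10 ⊕ 0x36 = 0x26
  0x26 ⊕ 0xAF = 0x89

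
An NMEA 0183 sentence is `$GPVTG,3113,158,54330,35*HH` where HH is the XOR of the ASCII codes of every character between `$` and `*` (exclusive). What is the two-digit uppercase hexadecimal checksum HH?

59

XOR the ASCII codes of the payload characters:
  'G' = 0x47 → acc = 0x47
  'P' = 0x50 → acc = 0x17
  'V' = 0x56 → acc = 0x41
  'T' = 0x54 → acc = 0x15
  'G' = 0x47 → acc = 0x52
  ',' = 0x2C → acc = 0x7E
  '3' = 0x33 → acc = 0x4D
  '1' = 0x31 → acc = 0x7C
  '1' = 0x31 → acc = 0x4D
  '3' = 0x33 → acc = 0x7E
  ',' = 0x2C → acc = 0x52
  '1' = 0x31 → acc = 0x63
  '5' = 0x35 → acc = 0x56
  '8' = 0x38 → acc = 0x6E
  ',' = 0x2C → acc = 0x42
  '5' = 0x35 → acc = 0x77
  '4' = 0x34 → acc = 0x43
  '3' = 0x33 → acc = 0x70
  '3' = 0x33 → acc = 0x43
  '0' = 0x30 → acc = 0x73
  ',' = 0x2C → acc = 0x5F
  '3' = 0x33 → acc = 0x6C
  '5' = 0x35 → acc = 0x59
Checksum = 0x59.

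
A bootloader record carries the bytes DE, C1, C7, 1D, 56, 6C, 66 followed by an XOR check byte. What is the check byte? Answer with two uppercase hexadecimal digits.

99

XOR the bytes together:
  start with 0xDE
  0xDE ⊕ 0xC1 = 0x1F
  0x1F ⊕ 0xC7 = 0xD8
  0xD8 ⊕ 0x1D = 0xC5
  0xC5 ⊕ 0x56 = 0x93
  0x93 ⊕ 0x6C = 0xFF
  0xFF ⊕ 0x66 = 0x99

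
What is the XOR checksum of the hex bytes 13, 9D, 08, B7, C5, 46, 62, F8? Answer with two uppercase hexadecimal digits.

28

XOR the bytes together:
  start with 0x13
  0x13 ⊕ 0x9D = 0x8E
  0x8E ⊕ 0x08 = 0x86
  0x86 ⊕ 0xB7 = 0x31
  0x31 ⊕ 0xC5 = 0xF4
  0xF4 ⊕ 0x46 = 0xB2
  0xB2 ⊕ 0x62 = 0xD0
  0xD0 ⊕ 0xF8 = 0x28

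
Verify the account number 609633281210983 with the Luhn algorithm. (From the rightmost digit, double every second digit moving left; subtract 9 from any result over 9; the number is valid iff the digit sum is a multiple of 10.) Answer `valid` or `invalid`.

invalid

From the right, keep odd positions and double even positions (subtract 9 from any doubled value over 9):
  doubled (positions 2,4,...): 7 0 4 7 6 3 0 → sum 27
  kept (positions 1,3,...): 3 9 1 1 2 3 9 6 → sum 34
Total = 61.
61 mod 10 = 1, so the number is invalid.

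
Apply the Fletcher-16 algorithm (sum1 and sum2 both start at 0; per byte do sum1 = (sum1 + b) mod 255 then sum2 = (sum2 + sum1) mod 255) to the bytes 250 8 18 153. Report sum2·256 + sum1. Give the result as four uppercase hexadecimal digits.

C1AE

Running sums (mod 255):
  after byte 0 (250): sum1=250, sum2=250
  after byte 1 (8): sum1=3, sum2=253
  after byte 2 (18): sum1=21, sum2=19
  after byte 3 (153): sum1=174, sum2=193
Checksum = sum2·256 + sum1 = 193·256 + 174 = 49582 = 0xC1AE.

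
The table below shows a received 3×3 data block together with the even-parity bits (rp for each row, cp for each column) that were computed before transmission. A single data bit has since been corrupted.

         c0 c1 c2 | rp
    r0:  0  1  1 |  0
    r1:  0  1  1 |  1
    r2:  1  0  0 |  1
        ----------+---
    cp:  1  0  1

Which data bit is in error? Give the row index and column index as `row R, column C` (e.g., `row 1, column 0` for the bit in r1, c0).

row 1, column 2

Recompute each row's even parity and compare to rp:
  r0: data parity 0, sent rp 0 → ok
  r1: data parity 0, sent rp 1 → mismatch
  r2: data parity 1, sent rp 1 → ok
Recompute each column's even parity and compare to cp:
  c0: data parity 1, sent cp 1 → ok
  c1: data parity 0, sent cp 0 → ok
  c2: data parity 0, sent cp 1 → mismatch
Exactly one row (r1) and one column (c2) fail → the flipped bit is at their intersection.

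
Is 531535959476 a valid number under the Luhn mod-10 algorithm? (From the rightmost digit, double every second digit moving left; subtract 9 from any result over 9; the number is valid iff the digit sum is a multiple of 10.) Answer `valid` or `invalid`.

From the right, keep odd positions and double even positions (subtract 9 from any doubled value over 9):
  doubled (positions 2,4,...): 5 9 9 6 2 1 → sum 32
  kept (positions 1,3,...): 6 4 5 5 5 3 → sum 28
Total = 60.
60 mod 10 = 0, so the number is valid.

valid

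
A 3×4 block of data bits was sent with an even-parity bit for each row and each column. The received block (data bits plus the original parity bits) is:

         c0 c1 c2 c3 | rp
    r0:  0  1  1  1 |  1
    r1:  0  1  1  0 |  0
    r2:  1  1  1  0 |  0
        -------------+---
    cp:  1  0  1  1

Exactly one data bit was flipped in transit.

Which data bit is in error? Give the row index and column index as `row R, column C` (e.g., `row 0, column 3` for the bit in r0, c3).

Recompute each row's even parity and compare to rp:
  r0: data parity 1, sent rp 1 → ok
  r1: data parity 0, sent rp 0 → ok
  r2: data parity 1, sent rp 0 → mismatch
Recompute each column's even parity and compare to cp:
  c0: data parity 1, sent cp 1 → ok
  c1: data parity 1, sent cp 0 → mismatch
  c2: data parity 1, sent cp 1 → ok
  c3: data parity 1, sent cp 1 → ok
Exactly one row (r2) and one column (c1) fail → the flipped bit is at their intersection.

row 2, column 1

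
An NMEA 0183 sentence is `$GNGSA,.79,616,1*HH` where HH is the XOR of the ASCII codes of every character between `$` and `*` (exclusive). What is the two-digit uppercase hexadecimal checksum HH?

50

XOR the ASCII codes of the payload characters:
  'G' = 0x47 → acc = 0x47
  'N' = 0x4E → acc = 0x09
  'G' = 0x47 → acc = 0x4E
  'S' = 0x53 → acc = 0x1D
  'A' = 0x41 → acc = 0x5C
  ',' = 0x2C → acc = 0x70
  '.' = 0x2E → acc = 0x5E
  '7' = 0x37 → acc = 0x69
  '9' = 0x39 → acc = 0x50
  ',' = 0x2C → acc = 0x7C
  '6' = 0x36 → acc = 0x4A
  '1' = 0x31 → acc = 0x7B
  '6' = 0x36 → acc = 0x4D
  ',' = 0x2C → acc = 0x61
  '1' = 0x31 → acc = 0x50
Checksum = 0x50.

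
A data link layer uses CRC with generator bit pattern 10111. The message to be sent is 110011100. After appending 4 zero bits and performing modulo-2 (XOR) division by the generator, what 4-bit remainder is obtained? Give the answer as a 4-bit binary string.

Append 4 zeros: 1100111000000. Divide by 10111 (XOR where the leading bit is 1):
  pos 0: 11001 XOR 10111 = 01110
  pos 1: 11101 XOR 10111 = 01010
  pos 2: 10101 XOR 10111 = 00010
  pos 5: 10000 XOR 10111 = 00111
  pos 7: 11100 XOR 10111 = 01011
  pos 8: 10110 XOR 10111 = 00001
Remainder (last 4 bits) = 0001. This is the CRC / FCS.

0001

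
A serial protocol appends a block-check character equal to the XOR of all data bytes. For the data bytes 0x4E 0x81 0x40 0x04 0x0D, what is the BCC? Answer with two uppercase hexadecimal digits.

XOR the bytes together:
  start with 0x4E
  0x4E ⊕ 0x81 = 0xCF
  0xCF ⊕ 0x40 = 0x8F
  0x8F ⊕ 0x04 = 0x8B
  0x8B ⊕ 0x0D = 0x86

86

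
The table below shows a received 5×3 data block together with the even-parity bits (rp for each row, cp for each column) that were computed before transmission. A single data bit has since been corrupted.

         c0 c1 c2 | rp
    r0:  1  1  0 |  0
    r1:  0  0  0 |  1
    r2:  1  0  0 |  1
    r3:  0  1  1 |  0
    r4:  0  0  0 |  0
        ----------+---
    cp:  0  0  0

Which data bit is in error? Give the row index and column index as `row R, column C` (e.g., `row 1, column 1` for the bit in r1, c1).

row 1, column 2

Recompute each row's even parity and compare to rp:
  r0: data parity 0, sent rp 0 → ok
  r1: data parity 0, sent rp 1 → mismatch
  r2: data parity 1, sent rp 1 → ok
  r3: data parity 0, sent rp 0 → ok
  r4: data parity 0, sent rp 0 → ok
Recompute each column's even parity and compare to cp:
  c0: data parity 0, sent cp 0 → ok
  c1: data parity 0, sent cp 0 → ok
  c2: data parity 1, sent cp 0 → mismatch
Exactly one row (r1) and one column (c2) fail → the flipped bit is at their intersection.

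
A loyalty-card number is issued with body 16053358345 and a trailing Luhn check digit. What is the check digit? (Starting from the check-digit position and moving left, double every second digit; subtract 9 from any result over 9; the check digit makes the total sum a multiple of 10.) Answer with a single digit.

Partial digits right→left: 5 4 3 8 5 3 3 5 0 6 1
Double every second digit counting from the check-digit position (so the 1st, 3rd, 5th, ... of the partial from the right).
  doubled (with −9 where >9): 1 6 1 6 0 2 → sum 16
  kept as-is: 4 8 3 5 6 → sum 26
Total = 16 + 26 = 42.
Check digit = (10 − (42 mod 10)) mod 10 = 8.

8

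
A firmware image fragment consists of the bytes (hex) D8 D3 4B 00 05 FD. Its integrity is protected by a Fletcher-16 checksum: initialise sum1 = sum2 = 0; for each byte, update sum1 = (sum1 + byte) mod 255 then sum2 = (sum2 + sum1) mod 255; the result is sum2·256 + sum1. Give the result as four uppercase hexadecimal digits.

Running sums (mod 255):
  after byte 0 (D8): sum1=216, sum2=216
  after byte 1 (D3): sum1=172, sum2=133
  after byte 2 (4B): sum1=247, sum2=125
  after byte 3 (00): sum1=247, sum2=117
  after byte 4 (05): sum1=252, sum2=114
  after byte 5 (FD): sum1=250, sum2=109
Checksum = sum2·256 + sum1 = 109·256 + 250 = 28154 = 0x6DFA.

6DFA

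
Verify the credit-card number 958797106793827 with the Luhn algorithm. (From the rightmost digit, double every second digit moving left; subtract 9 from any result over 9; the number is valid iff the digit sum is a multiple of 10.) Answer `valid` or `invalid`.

invalid

From the right, keep odd positions and double even positions (subtract 9 from any doubled value over 9):
  doubled (positions 2,4,...): 4 6 5 0 5 5 1 → sum 26
  kept (positions 1,3,...): 7 8 9 6 1 9 8 9 → sum 57
Total = 83.
83 mod 10 = 3, so the number is invalid.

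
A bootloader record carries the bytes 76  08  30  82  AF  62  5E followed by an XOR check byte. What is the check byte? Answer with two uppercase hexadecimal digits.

XOR the bytes together:
  start with 0x76
  0x76 ⊕ 0x08 = 0x7E
  0x7E ⊕ 0x30 = 0x4E
  0x4E ⊕ 0x82 = 0xCC
  0xCC ⊕ 0xAF = 0x63
  0x63 ⊕ 0x62 = 0x01
  0x01 ⊕ 0x5E = 0x5F

5F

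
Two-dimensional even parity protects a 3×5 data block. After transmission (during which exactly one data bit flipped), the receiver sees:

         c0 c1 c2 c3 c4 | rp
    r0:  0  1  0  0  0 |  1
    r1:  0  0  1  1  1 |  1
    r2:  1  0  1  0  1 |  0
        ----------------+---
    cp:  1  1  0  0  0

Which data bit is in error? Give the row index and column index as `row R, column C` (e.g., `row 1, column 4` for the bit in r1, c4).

Recompute each row's even parity and compare to rp:
  r0: data parity 1, sent rp 1 → ok
  r1: data parity 1, sent rp 1 → ok
  r2: data parity 1, sent rp 0 → mismatch
Recompute each column's even parity and compare to cp:
  c0: data parity 1, sent cp 1 → ok
  c1: data parity 1, sent cp 1 → ok
  c2: data parity 0, sent cp 0 → ok
  c3: data parity 1, sent cp 0 → mismatch
  c4: data parity 0, sent cp 0 → ok
Exactly one row (r2) and one column (c3) fail → the flipped bit is at their intersection.

row 2, column 3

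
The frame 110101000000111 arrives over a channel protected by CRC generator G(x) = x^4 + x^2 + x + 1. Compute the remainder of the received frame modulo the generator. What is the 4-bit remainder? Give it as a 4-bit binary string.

Modulo-2 division of 110101000000111 by 10111:
  pos 0: 11010 XOR 10111 = 01101
  pos 1: 11011 XOR 10111 = 01100
  pos 2: 11000 XOR 10111 = 01111
  pos 3: 11110 XOR 10111 = 01001
  pos 4: 10010 XOR 10111 = 00101
  pos 6: 10100 XOR 10111 = 00011
  pos 9: 11011 XOR 10111 = 01100
  pos 10: 11001 XOR 10111 = 01110
Remainder = 1110 (nonzero — an error is detected).

1110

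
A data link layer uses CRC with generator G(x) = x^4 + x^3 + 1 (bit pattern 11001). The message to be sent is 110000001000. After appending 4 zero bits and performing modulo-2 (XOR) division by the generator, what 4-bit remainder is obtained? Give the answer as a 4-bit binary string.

Append 4 zeros: 1100000010000000. Divide by 11001 (XOR where the leading bit is 1):
  pos 0: 11000 XOR 11001 = 00001
  pos 4: 10001 XOR 11001 = 01000
  pos 5: 10000 XOR 11001 = 01001
  pos 6: 10010 XOR 11001 = 01011
  pos 7: 10110 XOR 11001 = 01111
  pos 8: 11110 XOR 11001 = 00111
  pos 10: 11100 XOR 11001 = 00101
Remainder (last 4 bits) = 1010. This is the CRC / FCS.

1010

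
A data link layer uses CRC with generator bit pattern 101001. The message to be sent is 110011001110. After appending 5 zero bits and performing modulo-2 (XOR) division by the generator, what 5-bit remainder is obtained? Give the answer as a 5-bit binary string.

Append 5 zeros: 11001100111000000. Divide by 101001 (XOR where the leading bit is 1):
  pos 0: 110011 XOR 101001 = 011010
  pos 1: 110100 XOR 101001 = 011101
  pos 2: 111010 XOR 101001 = 010011
  pos 3: 100111 XOR 101001 = 001110
  pos 5: 111011 XOR 101001 = 010010
  pos 6: 100100 XOR 101001 = 001101
  pos 8: 110100 XOR 101001 = 011101
  pos 9: 111010 XOR 101001 = 010011
  pos 10: 100110 XOR 101001 = 001111
Remainder (last 5 bits) = 11110. This is the CRC / FCS.

11110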